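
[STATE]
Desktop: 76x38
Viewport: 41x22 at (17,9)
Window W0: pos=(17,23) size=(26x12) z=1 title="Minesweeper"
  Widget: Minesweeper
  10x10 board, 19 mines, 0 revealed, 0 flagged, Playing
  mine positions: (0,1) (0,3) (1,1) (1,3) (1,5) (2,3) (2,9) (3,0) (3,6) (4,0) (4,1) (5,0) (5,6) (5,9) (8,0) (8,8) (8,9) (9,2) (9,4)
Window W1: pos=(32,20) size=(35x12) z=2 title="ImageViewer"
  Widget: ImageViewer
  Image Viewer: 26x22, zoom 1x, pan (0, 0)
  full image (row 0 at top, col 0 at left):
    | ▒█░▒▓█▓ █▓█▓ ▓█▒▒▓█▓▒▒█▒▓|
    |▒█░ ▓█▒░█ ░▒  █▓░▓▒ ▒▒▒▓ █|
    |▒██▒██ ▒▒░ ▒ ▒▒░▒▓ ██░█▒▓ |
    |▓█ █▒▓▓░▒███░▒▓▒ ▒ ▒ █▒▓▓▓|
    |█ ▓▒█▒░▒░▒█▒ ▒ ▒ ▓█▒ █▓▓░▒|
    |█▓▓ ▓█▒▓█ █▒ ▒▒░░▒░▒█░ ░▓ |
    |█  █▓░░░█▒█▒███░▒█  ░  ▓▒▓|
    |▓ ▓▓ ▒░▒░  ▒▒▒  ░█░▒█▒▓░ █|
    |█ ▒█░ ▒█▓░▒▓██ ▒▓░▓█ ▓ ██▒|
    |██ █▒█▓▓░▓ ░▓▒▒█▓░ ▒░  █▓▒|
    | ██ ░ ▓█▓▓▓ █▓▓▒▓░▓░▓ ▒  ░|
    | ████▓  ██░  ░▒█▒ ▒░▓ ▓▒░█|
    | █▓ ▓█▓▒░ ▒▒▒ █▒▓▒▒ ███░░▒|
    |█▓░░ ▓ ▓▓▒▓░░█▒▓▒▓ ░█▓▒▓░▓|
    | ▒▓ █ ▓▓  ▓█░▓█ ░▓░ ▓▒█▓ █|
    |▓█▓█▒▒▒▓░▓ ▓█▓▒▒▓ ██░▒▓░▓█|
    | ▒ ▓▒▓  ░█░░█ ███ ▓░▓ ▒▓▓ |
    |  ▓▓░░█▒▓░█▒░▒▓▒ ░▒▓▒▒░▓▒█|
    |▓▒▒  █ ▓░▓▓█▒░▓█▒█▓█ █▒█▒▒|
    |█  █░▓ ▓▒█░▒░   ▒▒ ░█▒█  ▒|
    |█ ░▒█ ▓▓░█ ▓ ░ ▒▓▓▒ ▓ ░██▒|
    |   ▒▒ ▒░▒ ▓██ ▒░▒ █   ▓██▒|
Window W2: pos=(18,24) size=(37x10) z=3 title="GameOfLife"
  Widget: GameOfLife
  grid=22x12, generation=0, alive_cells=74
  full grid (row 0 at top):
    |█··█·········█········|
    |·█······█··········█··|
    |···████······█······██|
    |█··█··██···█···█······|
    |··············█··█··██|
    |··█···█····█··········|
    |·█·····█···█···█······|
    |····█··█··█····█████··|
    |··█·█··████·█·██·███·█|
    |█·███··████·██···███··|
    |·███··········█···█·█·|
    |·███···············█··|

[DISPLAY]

                                         
                                         
                                         
                                         
                                         
                                         
                                         
                                         
                                         
                                         
                                         
               ┏━━━━━━━━━━━━━━━━━━━━━━━━━
               ┃ ImageViewer             
               ┠─────────────────────────
┏━━━━━━━━━━━━━━┃ ▒█░▒▓█▓ █▓█▓ ▓█▒▒▓█▓▒▒█▒
┃┏━━━━━━━━━━━━━━━━━━━━━━━━━━━━━━━━━━━┓▒▓ 
┠┃ GameOfLife                        ┃█▒▓
┃┠───────────────────────────────────┨▒▓▓
┃┃Gen: 0                             ┃▓▓░
┃┃█··█··██···█···█······             ┃ ░▓
┃┃··············█··█··██             ┃ ▓▒
┃┃··█···█····█··········             ┃▓░ 


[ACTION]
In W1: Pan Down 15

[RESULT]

                                         
                                         
                                         
                                         
                                         
                                         
                                         
                                         
                                         
                                         
                                         
               ┏━━━━━━━━━━━━━━━━━━━━━━━━━
               ┃ ImageViewer             
               ┠─────────────────────────
┏━━━━━━━━━━━━━━┃▓█▓█▒▒▒▓░▓ ▓█▓▒▒▓ ██░▒▓░▓
┃┏━━━━━━━━━━━━━━━━━━━━━━━━━━━━━━━━━━━┓▒▓▓
┠┃ GameOfLife                        ┃░▓▒
┃┠───────────────────────────────────┨▒█▒
┃┃Gen: 0                             ┃█  
┃┃█··█··██···█···█······             ┃░██
┃┃··············█··█··██             ┃▓██
┃┃··█···█····█··········             ┃   


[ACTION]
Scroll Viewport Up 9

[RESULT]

                                         
                                         
                                         
                                         
                                         
                                         
                                         
                                         
                                         
                                         
                                         
                                         
                                         
                                         
                                         
                                         
                                         
                                         
                                         
                                         
               ┏━━━━━━━━━━━━━━━━━━━━━━━━━
               ┃ ImageViewer             


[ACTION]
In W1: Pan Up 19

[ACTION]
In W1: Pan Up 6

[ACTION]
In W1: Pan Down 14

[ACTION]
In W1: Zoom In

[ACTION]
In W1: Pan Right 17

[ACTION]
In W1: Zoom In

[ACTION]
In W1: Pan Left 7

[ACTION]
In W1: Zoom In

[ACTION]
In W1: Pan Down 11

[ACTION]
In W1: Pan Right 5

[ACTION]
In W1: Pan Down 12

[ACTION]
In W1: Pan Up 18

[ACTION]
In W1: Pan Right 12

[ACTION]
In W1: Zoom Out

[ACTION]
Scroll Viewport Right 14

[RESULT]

                                         
                                         
                                         
                                         
                                         
                                         
                                         
                                         
                                         
                                         
                                         
                                         
                                         
                                         
                                         
                                         
                                         
                                         
                                         
                                         
 ┏━━━━━━━━━━━━━━━━━━━━━━━━━━━━━━━━━┓     
 ┃ ImageViewer                     ┃     


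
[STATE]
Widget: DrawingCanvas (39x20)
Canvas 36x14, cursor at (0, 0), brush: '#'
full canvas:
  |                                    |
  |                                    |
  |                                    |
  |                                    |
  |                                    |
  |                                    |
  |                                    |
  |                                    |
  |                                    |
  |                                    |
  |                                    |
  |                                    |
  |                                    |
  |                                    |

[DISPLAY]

+                                      
                                       
                                       
                                       
                                       
                                       
                                       
                                       
                                       
                                       
                                       
                                       
                                       
                                       
                                       
                                       
                                       
                                       
                                       
                                       


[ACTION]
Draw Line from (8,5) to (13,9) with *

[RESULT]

+                                      
                                       
                                       
                                       
                                       
                                       
                                       
                                       
     *                                 
      *                                
       *                               
       *                               
        *                              
         *                             
                                       
                                       
                                       
                                       
                                       
                                       


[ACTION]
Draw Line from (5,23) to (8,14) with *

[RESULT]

+                                      
                                       
                                       
                                       
                                       
                      **               
                   ***                 
                ***                    
     *        **                       
      *                                
       *                               
       *                               
        *                              
         *                             
                                       
                                       
                                       
                                       
                                       
                                       


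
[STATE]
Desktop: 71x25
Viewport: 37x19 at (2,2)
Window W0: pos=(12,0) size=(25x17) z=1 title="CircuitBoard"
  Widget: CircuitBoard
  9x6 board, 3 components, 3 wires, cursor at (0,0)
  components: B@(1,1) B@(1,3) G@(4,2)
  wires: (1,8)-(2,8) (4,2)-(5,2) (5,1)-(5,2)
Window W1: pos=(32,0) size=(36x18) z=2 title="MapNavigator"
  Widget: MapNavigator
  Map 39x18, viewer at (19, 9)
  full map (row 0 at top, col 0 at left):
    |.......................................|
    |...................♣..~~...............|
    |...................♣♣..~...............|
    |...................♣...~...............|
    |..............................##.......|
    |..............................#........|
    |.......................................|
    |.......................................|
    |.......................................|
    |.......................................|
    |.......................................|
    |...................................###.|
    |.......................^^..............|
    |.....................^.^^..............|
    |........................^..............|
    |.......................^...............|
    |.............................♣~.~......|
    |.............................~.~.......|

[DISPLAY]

          ┠───────────────────┠──────
          ┃   0 1 2 3 4 5 6 7 ┃......
          ┃0  [.]             ┃......
          ┃                   ┃......
          ┃1       B       B  ┃......
          ┃                   ┃......
          ┃2                  ┃......
          ┃                   ┃......
          ┃3                  ┃......
          ┃                   ┃......
          ┃4           G      ┃......
          ┃            │      ┃......
          ┃5       · ─ ·      ┃......
          ┃Cursor: (0,0)      ┃......
          ┗━━━━━━━━━━━━━━━━━━━┃......
                              ┗━━━━━━
                                     
                                     
                                     


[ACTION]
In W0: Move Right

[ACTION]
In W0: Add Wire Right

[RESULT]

          ┠───────────────────┠──────
          ┃   0 1 2 3 4 5 6 7 ┃......
          ┃0      [.]─ ·      ┃......
          ┃                   ┃......
          ┃1       B       B  ┃......
          ┃                   ┃......
          ┃2                  ┃......
          ┃                   ┃......
          ┃3                  ┃......
          ┃                   ┃......
          ┃4           G      ┃......
          ┃            │      ┃......
          ┃5       · ─ ·      ┃......
          ┃Cursor: (0,1)      ┃......
          ┗━━━━━━━━━━━━━━━━━━━┃......
                              ┗━━━━━━
                                     
                                     
                                     


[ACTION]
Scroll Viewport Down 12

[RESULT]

          ┃1       B       B  ┃......
          ┃                   ┃......
          ┃2                  ┃......
          ┃                   ┃......
          ┃3                  ┃......
          ┃                   ┃......
          ┃4           G      ┃......
          ┃            │      ┃......
          ┃5       · ─ ·      ┃......
          ┃Cursor: (0,1)      ┃......
          ┗━━━━━━━━━━━━━━━━━━━┃......
                              ┗━━━━━━
                                     
                                     
                                     
                                     
                                     
                                     
                                     


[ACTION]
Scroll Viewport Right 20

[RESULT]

       B  ┃..........................
          ┃..........................
          ┃..........................
          ┃..........................
          ┃.................@........
          ┃..........................
   G      ┃..........................
   │      ┃.....................^^...
 ─ ·      ┃...................^.^^...
0,1)      ┃......................^...
━━━━━━━━━━┃.....................^....
          ┗━━━━━━━━━━━━━━━━━━━━━━━━━━
                                     
                                     
                                     
                                     
                                     
                                     
                                     


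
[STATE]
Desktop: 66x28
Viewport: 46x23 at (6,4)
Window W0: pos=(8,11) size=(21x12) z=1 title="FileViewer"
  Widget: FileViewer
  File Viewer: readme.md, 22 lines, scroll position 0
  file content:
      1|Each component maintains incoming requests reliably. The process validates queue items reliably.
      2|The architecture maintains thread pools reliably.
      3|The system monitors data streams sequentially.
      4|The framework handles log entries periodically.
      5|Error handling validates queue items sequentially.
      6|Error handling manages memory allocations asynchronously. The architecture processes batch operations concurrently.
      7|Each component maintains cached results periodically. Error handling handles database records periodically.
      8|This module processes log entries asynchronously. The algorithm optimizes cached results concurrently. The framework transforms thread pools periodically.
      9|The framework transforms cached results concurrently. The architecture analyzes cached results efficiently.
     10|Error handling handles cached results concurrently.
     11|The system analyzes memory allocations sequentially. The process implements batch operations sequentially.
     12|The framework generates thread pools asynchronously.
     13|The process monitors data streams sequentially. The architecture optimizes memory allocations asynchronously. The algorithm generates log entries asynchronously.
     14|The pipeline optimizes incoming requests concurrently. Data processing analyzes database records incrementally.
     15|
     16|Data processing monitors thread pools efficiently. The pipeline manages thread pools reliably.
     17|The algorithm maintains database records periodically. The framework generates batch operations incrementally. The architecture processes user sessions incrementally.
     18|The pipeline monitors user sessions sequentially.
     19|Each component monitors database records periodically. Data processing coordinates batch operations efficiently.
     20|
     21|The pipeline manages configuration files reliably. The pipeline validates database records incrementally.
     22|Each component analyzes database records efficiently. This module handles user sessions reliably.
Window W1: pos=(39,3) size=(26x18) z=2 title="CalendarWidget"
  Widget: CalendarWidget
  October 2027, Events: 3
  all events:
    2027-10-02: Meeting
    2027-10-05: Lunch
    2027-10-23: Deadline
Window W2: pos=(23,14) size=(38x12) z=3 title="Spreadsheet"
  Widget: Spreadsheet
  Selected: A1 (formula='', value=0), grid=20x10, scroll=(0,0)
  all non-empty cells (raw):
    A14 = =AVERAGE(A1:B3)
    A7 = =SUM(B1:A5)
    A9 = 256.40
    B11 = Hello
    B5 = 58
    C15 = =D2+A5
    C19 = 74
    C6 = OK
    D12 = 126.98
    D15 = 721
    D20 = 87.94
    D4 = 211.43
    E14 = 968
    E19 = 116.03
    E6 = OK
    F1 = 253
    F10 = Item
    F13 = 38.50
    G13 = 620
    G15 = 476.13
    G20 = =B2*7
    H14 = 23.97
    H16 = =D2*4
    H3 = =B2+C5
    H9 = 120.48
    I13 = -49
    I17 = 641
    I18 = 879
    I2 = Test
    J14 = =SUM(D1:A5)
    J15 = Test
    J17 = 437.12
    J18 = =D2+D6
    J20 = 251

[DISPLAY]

                                 ┃ CalendarWid
                                 ┠────────────
                                 ┃      Octobe
                                 ┃Mo Tu We Th 
                                 ┃            
                                 ┃ 4  5*  6  7
                                 ┃11 12 13 14 
  ┏━━━━━━━━━━━━━━━━━━━┓          ┃18 19 20 21 
  ┃ FileViewer        ┃          ┃25 26 27 28 
  ┠───────────────────┨          ┃            
  ┃Each component┏━━━━━━━━━━━━━━━━━━━━━━━━━━━━
  ┃The architectu┃ Spreadsheet                
  ┃The system mon┠────────────────────────────
  ┃The framework ┃A1:                         
  ┃Error handling┃       A       B       C    
  ┃Error handling┃----------------------------
  ┃Each component┃  1      [0]       0       0
  ┃This module pr┃  2        0       0       0
  ┗━━━━━━━━━━━━━━┃  3        0       0       0
                 ┃  4        0       0       0
                 ┃  5        0      58       0
                 ┗━━━━━━━━━━━━━━━━━━━━━━━━━━━━
                                              


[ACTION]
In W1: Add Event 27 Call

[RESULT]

                                 ┃ CalendarWid
                                 ┠────────────
                                 ┃      Octobe
                                 ┃Mo Tu We Th 
                                 ┃            
                                 ┃ 4  5*  6  7
                                 ┃11 12 13 14 
  ┏━━━━━━━━━━━━━━━━━━━┓          ┃18 19 20 21 
  ┃ FileViewer        ┃          ┃25 26 27* 28
  ┠───────────────────┨          ┃            
  ┃Each component┏━━━━━━━━━━━━━━━━━━━━━━━━━━━━
  ┃The architectu┃ Spreadsheet                
  ┃The system mon┠────────────────────────────
  ┃The framework ┃A1:                         
  ┃Error handling┃       A       B       C    
  ┃Error handling┃----------------------------
  ┃Each component┃  1      [0]       0       0
  ┃This module pr┃  2        0       0       0
  ┗━━━━━━━━━━━━━━┃  3        0       0       0
                 ┃  4        0       0       0
                 ┃  5        0      58       0
                 ┗━━━━━━━━━━━━━━━━━━━━━━━━━━━━
                                              


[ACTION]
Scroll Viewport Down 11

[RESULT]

                                 ┠────────────
                                 ┃      Octobe
                                 ┃Mo Tu We Th 
                                 ┃            
                                 ┃ 4  5*  6  7
                                 ┃11 12 13 14 
  ┏━━━━━━━━━━━━━━━━━━━┓          ┃18 19 20 21 
  ┃ FileViewer        ┃          ┃25 26 27* 28
  ┠───────────────────┨          ┃            
  ┃Each component┏━━━━━━━━━━━━━━━━━━━━━━━━━━━━
  ┃The architectu┃ Spreadsheet                
  ┃The system mon┠────────────────────────────
  ┃The framework ┃A1:                         
  ┃Error handling┃       A       B       C    
  ┃Error handling┃----------------------------
  ┃Each component┃  1      [0]       0       0
  ┃This module pr┃  2        0       0       0
  ┗━━━━━━━━━━━━━━┃  3        0       0       0
                 ┃  4        0       0       0
                 ┃  5        0      58       0
                 ┗━━━━━━━━━━━━━━━━━━━━━━━━━━━━
                                              
                                              


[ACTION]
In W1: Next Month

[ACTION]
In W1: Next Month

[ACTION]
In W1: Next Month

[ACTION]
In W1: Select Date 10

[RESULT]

                                 ┠────────────
                                 ┃      Januar
                                 ┃Mo Tu We Th 
                                 ┃            
                                 ┃ 3  4  5  6 
                                 ┃[10] 11 12 1
  ┏━━━━━━━━━━━━━━━━━━━┓          ┃17 18 19 20 
  ┃ FileViewer        ┃          ┃24 25 26 27 
  ┠───────────────────┨          ┃31          
  ┃Each component┏━━━━━━━━━━━━━━━━━━━━━━━━━━━━
  ┃The architectu┃ Spreadsheet                
  ┃The system mon┠────────────────────────────
  ┃The framework ┃A1:                         
  ┃Error handling┃       A       B       C    
  ┃Error handling┃----------------------------
  ┃Each component┃  1      [0]       0       0
  ┃This module pr┃  2        0       0       0
  ┗━━━━━━━━━━━━━━┃  3        0       0       0
                 ┃  4        0       0       0
                 ┃  5        0      58       0
                 ┗━━━━━━━━━━━━━━━━━━━━━━━━━━━━
                                              
                                              


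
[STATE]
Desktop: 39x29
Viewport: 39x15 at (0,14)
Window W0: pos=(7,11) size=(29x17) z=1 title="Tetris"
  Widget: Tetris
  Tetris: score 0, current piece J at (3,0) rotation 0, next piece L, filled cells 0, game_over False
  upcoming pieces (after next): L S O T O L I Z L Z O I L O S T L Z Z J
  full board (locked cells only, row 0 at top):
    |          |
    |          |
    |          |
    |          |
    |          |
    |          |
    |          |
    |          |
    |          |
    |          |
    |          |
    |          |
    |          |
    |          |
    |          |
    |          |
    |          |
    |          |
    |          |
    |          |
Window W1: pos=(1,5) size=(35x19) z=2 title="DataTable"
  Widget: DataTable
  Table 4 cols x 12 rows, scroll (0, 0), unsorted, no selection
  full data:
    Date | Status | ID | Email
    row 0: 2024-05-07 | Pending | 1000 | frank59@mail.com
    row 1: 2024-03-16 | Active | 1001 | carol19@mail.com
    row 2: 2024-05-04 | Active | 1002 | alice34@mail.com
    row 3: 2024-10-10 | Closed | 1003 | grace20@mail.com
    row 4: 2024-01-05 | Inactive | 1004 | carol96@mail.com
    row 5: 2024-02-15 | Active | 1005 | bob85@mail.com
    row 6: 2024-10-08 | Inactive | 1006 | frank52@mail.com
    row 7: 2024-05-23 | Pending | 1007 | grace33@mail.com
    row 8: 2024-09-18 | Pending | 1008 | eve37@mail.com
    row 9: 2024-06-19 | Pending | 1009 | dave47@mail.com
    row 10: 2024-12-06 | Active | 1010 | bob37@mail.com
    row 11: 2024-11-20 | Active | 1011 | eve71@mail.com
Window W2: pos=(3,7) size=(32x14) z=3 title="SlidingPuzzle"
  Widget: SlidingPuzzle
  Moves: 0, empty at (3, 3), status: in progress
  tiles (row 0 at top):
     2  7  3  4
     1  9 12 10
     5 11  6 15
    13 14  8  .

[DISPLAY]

 ┃2┃├────┼────┼────┼────┤         ┃┃   
 ┃2┃│  5 │ 11 │  6 │ 15 │         ┃┃   
 ┃2┃├────┼────┼────┼────┤         ┃┃   
 ┃2┃│ 13 │ 14 │  8 │    │         ┃┃   
 ┃2┃└────┴────┴────┴────┘         ┃┃   
 ┃2┃Moves: 0                      ┃┃   
 ┃2┗━━━━━━━━━━━━━━━━━━━━━━━━━━━━━━┛┃   
 ┃2024-11-20│Active  │1011│eve71@ma┃   
 ┃                                 ┃   
 ┗━━━━━━━━━━━━━━━━━━━━━━━━━━━━━━━━━┛   
       ┃          │                ┃   
       ┃          │                ┃   
       ┃          │                ┃   
       ┗━━━━━━━━━━━━━━━━━━━━━━━━━━━┛   
                                       


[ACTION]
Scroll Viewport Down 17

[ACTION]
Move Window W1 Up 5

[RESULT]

 ┃2┃├────┼────┼────┼────┤         ┃┃   
 ┃2┃│  5 │ 11 │  6 │ 15 │         ┃┃   
 ┃2┃├────┼────┼────┼────┤         ┃┃   
 ┃ ┃│ 13 │ 14 │  8 │    │         ┃┃   
 ┗━┃└────┴────┴────┴────┘         ┃┛   
   ┃Moves: 0                      ┃┃   
   ┗━━━━━━━━━━━━━━━━━━━━━━━━━━━━━━┛┃   
       ┃          │0               ┃   
       ┃          │                ┃   
       ┃          │                ┃   
       ┃          │                ┃   
       ┃          │                ┃   
       ┃          │                ┃   
       ┗━━━━━━━━━━━━━━━━━━━━━━━━━━━┛   
                                       


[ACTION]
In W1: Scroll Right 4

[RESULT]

 ┃-┃├────┼────┼────┼────┤         ┃┃   
 ┃-┃│  5 │ 11 │  6 │ 15 │         ┃┃   
 ┃-┃├────┼────┼────┼────┤         ┃┃   
 ┃ ┃│ 13 │ 14 │  8 │    │         ┃┃   
 ┗━┃└────┴────┴────┴────┘         ┃┛   
   ┃Moves: 0                      ┃┃   
   ┗━━━━━━━━━━━━━━━━━━━━━━━━━━━━━━┛┃   
       ┃          │0               ┃   
       ┃          │                ┃   
       ┃          │                ┃   
       ┃          │                ┃   
       ┃          │                ┃   
       ┃          │                ┃   
       ┗━━━━━━━━━━━━━━━━━━━━━━━━━━━┛   
                                       


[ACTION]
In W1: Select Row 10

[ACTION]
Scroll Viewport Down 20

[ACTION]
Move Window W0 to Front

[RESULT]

 ┃-┃├──┃          │Next:           ┃   
 ┃-┃│  ┃          │  ▒             ┃   
 ┃-┃├──┃          │▒▒▒             ┃   
 ┃ ┃│ 1┃          │                ┃   
 ┗━┃└──┃          │                ┃   
   ┃Mov┃          │                ┃   
   ┗━━━┃          │Score:          ┃   
       ┃          │0               ┃   
       ┃          │                ┃   
       ┃          │                ┃   
       ┃          │                ┃   
       ┃          │                ┃   
       ┃          │                ┃   
       ┗━━━━━━━━━━━━━━━━━━━━━━━━━━━┛   
                                       


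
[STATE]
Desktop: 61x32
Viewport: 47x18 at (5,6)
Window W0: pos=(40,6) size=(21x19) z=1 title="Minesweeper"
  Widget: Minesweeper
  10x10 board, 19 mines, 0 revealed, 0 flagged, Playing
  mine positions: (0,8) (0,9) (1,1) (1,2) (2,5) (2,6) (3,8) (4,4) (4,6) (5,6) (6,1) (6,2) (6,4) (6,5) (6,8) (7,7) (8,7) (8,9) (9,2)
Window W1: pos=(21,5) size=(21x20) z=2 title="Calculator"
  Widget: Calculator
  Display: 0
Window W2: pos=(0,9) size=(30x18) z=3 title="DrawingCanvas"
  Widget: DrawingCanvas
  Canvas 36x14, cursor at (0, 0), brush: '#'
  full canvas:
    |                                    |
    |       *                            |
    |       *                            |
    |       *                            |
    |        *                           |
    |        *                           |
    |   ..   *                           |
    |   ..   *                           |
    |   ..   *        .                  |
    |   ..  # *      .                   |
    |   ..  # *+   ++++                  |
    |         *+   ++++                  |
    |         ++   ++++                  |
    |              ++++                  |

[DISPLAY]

                ┃ Calculator        ┃━━━━━━━━━━
                ┠───────────────────┨Minesweepe
                ┃                  0┃──────────
━━━━━━━━━━━━━━━━━━━━━━━━┓┬───┬───┐  ┃■■■■■■■■■ 
wingCanvas              ┃│ 9 │ ÷ │  ┃■■■■■■■■■ 
────────────────────────┨┼───┼───┤  ┃■■■■■■■■■ 
                        ┃│ 6 │ × │  ┃■■■■■■■■■ 
   *                    ┃┼───┼───┤  ┃■■■■■■■■■ 
   *                    ┃│ 3 │ - │  ┃■■■■■■■■■ 
   *                    ┃┼───┼───┤  ┃■■■■■■■■■ 
    *                   ┃│ = │ + │  ┃■■■■■■■■■ 
    *                   ┃┼───┼───┤  ┃■■■■■■■■■ 
.   *                   ┃│ MR│ M+│  ┃■■■■■■■■■ 
.   *                   ┃┴───┴───┘  ┃          
.   *        .          ┃           ┃          
.  # *      .           ┃           ┃          
.  # *+   ++++          ┃           ┃          
     *+   ++++          ┃           ┃          


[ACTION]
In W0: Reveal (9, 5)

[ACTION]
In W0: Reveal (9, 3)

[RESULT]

                ┃ Calculator        ┃━━━━━━━━━━
                ┠───────────────────┨Minesweepe
                ┃                  0┃──────────
━━━━━━━━━━━━━━━━━━━━━━━━┓┬───┬───┐  ┃■■■■■■■■■ 
wingCanvas              ┃│ 9 │ ÷ │  ┃■■■■■■■■■ 
────────────────────────┨┼───┼───┤  ┃■■■■■■■■■ 
                        ┃│ 6 │ × │  ┃■■■■■■■■■ 
   *                    ┃┼───┼───┤  ┃■■■■■■■■■ 
   *                    ┃│ 3 │ - │  ┃■■■■■■■■■ 
   *                    ┃┼───┼───┤  ┃■■■■■■■■■ 
    *                   ┃│ = │ + │  ┃■■2223■■■ 
    *                   ┃┼───┼───┤  ┃■■1  2■■■ 
.   *                   ┃│ MR│ M+│  ┃■■1  1■■■ 
.   *                   ┃┴───┴───┘  ┃          
.   *        .          ┃           ┃          
.  # *      .           ┃           ┃          
.  # *+   ++++          ┃           ┃          
     *+   ++++          ┃           ┃          


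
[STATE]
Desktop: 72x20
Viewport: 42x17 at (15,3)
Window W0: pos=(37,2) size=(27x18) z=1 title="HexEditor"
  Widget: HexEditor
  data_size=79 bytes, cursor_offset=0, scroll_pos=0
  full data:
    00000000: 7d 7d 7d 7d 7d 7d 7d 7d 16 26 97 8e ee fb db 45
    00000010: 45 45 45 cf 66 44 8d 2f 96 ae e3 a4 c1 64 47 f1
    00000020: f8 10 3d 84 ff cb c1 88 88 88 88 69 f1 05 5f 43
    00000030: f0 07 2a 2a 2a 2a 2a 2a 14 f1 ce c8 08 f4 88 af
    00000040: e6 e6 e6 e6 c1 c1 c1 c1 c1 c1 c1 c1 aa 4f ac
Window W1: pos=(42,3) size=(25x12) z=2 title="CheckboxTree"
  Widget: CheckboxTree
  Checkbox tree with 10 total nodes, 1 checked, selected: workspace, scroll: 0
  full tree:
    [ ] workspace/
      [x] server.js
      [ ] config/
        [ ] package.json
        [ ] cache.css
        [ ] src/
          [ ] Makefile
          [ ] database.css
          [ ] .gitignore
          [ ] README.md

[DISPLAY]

                      ┃ Hex┏━━━━━━━━━━━━━━
                      ┠────┃ CheckboxTree 
                      ┃0000┠──────────────
                      ┃0000┃>[-] workspace
                      ┃0000┃   [x] server.
                      ┃0000┃   [ ] config/
                      ┃0000┃     [ ] packa
                      ┃    ┃     [ ] cache
                      ┃    ┃     [ ] src/ 
                      ┃    ┃       [ ] Mak
                      ┃    ┃       [ ] dat
                      ┃    ┗━━━━━━━━━━━━━━
                      ┃                   
                      ┃                   
                      ┃                   
                      ┃                   
                      ┗━━━━━━━━━━━━━━━━━━━


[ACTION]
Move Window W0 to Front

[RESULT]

                      ┃ HexEditor         
                      ┠───────────────────
                      ┃00000000  7D 7d 7d 
                      ┃00000010  45 45 45 
                      ┃00000020  f8 10 3d 
                      ┃00000030  f0 07 2a 
                      ┃00000040  e6 e6 e6 
                      ┃                   
                      ┃                   
                      ┃                   
                      ┃                   
                      ┃                   
                      ┃                   
                      ┃                   
                      ┃                   
                      ┃                   
                      ┗━━━━━━━━━━━━━━━━━━━


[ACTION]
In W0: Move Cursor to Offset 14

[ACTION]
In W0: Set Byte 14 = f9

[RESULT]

                      ┃ HexEditor         
                      ┠───────────────────
                      ┃00000000  7d 7d 7d 
                      ┃00000010  45 45 45 
                      ┃00000020  f8 10 3d 
                      ┃00000030  f0 07 2a 
                      ┃00000040  e6 e6 e6 
                      ┃                   
                      ┃                   
                      ┃                   
                      ┃                   
                      ┃                   
                      ┃                   
                      ┃                   
                      ┃                   
                      ┃                   
                      ┗━━━━━━━━━━━━━━━━━━━


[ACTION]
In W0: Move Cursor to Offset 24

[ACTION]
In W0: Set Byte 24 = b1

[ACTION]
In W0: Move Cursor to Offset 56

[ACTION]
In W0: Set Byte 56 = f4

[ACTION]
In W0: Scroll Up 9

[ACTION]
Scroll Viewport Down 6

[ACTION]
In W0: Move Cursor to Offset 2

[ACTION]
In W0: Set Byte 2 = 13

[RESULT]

                      ┃ HexEditor         
                      ┠───────────────────
                      ┃00000000  7d 7d 13 
                      ┃00000010  45 45 45 
                      ┃00000020  f8 10 3d 
                      ┃00000030  f0 07 2a 
                      ┃00000040  e6 e6 e6 
                      ┃                   
                      ┃                   
                      ┃                   
                      ┃                   
                      ┃                   
                      ┃                   
                      ┃                   
                      ┃                   
                      ┃                   
                      ┗━━━━━━━━━━━━━━━━━━━


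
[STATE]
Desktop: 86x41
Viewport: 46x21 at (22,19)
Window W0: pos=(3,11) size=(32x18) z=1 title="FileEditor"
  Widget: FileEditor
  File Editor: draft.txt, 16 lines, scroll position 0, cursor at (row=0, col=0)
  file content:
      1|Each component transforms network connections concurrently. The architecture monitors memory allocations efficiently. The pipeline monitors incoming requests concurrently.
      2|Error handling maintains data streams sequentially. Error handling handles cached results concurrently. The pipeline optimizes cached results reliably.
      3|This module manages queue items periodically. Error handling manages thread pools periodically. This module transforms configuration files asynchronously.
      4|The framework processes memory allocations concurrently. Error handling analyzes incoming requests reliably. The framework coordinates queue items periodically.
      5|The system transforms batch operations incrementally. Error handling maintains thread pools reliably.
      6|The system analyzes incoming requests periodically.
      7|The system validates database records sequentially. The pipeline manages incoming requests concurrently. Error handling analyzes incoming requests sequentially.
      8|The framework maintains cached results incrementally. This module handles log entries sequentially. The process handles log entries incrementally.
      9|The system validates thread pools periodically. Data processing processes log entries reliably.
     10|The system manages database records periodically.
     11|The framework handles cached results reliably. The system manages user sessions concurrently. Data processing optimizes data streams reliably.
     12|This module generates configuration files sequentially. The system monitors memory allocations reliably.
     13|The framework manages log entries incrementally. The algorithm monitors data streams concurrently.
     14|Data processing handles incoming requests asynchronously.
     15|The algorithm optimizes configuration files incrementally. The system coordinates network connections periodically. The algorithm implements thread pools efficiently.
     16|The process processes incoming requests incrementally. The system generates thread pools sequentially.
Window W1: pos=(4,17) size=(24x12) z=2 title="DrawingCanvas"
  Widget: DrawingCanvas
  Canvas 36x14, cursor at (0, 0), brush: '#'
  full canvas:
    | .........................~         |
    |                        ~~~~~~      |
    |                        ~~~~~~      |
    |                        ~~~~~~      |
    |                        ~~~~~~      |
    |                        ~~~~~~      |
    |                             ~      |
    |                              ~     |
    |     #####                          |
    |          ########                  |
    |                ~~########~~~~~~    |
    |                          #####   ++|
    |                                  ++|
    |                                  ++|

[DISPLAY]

─────┨ming ░┃                                 
.....┃abase░┃                                 
     ┃cache░┃                                 
     ┃ead p░┃                                 
     ┃ase r░┃                                 
     ┃ched ░┃                                 
     ┃nfigu░┃                                 
     ┃g ent░┃                                 
     ┃incom▼┃                                 
━━━━━┛━━━━━━┛                                 
                                              
                                              
                                              
                                              
                                              
                                              
                                              
                                              
                                              
                                              
                                              


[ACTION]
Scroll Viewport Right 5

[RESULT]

┨ming ░┃                                      
┃abase░┃                                      
┃cache░┃                                      
┃ead p░┃                                      
┃ase r░┃                                      
┃ched ░┃                                      
┃nfigu░┃                                      
┃g ent░┃                                      
┃incom▼┃                                      
┛━━━━━━┛                                      
                                              
                                              
                                              
                                              
                                              
                                              
                                              
                                              
                                              
                                              
                                              


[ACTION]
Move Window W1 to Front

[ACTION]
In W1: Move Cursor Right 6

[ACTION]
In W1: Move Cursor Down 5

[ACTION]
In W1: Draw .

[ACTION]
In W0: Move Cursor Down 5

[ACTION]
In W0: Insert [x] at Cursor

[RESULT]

┨oming░┃                                      
┃abase░┃                                      
┃cache░┃                                      
┃ead p░┃                                      
┃ase r░┃                                      
┃ched ░┃                                      
┃nfigu░┃                                      
┃g ent░┃                                      
┃incom▼┃                                      
┛━━━━━━┛                                      
                                              
                                              
                                              
                                              
                                              
                                              
                                              
                                              
                                              
                                              
                                              
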